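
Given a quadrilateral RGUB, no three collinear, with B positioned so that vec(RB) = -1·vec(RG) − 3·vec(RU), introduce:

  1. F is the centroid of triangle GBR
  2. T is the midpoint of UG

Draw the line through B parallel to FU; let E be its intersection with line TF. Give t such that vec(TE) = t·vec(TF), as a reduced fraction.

Assign R = (0, 0), G = (1, 0), U = (0, 1), B = (-1, -3) — the answer is frame-independent, so this choice is without loss of generality.
1. F is the centroid of triangle GBR ⇒ F = (0, -1)
2. T is the midpoint of UG ⇒ T = (1/2, 1/2)
through B parallel to FU: direction (0, 2); meets TF at E = (-1, -4)
E = T + t·(F−T) with t = 3

t = 3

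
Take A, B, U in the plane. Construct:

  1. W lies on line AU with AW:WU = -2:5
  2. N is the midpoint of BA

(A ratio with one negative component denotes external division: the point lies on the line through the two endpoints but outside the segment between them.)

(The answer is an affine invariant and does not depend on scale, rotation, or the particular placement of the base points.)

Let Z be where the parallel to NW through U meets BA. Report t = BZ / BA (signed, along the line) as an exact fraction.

t = 7/4

Work in coordinates with A = (0, 0), B = (1, 0), U = (0, 1).
1. W lies on line AU with AW:WU = -2:5 ⇒ W = (0, -2/3)
2. N is the midpoint of BA ⇒ N = (1/2, 0)
through U parallel to NW: direction (-1/2, -2/3); meets BA at Z = (-3/4, 0)
Z = B + t·(A−B) with t = 7/4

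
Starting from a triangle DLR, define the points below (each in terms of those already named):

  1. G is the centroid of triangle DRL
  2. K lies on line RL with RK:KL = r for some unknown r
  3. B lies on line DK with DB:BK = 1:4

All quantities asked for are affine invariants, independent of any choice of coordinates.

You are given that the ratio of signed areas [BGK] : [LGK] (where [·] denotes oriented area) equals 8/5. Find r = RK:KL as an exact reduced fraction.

r = 3

Work in coordinates with D = (0, 0), L = (1, 0), R = (0, 1).
1. G is the centroid of triangle DRL ⇒ G = (1/3, 1/3)
2. With RK:KL = r, write λ = r/(r+1) so K = R + λ·(L−R); K is affine-linear in λ
3. B lies on line DK with DB:BK = 1:4 ⇒ B is an affine combination of earlier points and hence also affine-linear in λ
Every point depending on K is an affine combination of K and λ-independent points, so each such coordinate is linear in λ; the λ² term in each signed area is a multiple of (L−R)×(L−R) = 0, so 2·[BGK] and 2·[LGK] are each linear in λ. Evaluating at λ=0 and λ=1:
  2·[BGK] = -8/15·λ + 4/15,   2·[LGK] = 1/3·λ − 1/3
So [BGK]:[LGK] = (-8/15·λ + 4/15) / (1/3·λ − 1/3). Setting this equal to 8/5:
  -8/15·λ + 4/15 = 8/5·(1/3·λ − 1/3)  ⇒  λ = 3/4
Then r = λ/(1−λ) = (3/4)/(1/4) = 3. Check: with r = 3, K = (3/4, 1/4) and [BGK]:[LGK] = 8/5 as required.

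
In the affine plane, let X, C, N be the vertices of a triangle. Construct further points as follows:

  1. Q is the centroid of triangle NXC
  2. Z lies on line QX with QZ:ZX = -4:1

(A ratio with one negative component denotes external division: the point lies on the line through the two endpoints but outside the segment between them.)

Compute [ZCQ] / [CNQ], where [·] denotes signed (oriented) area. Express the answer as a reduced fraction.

[ZCQ]:[CNQ] = 4/3

Set X = (0, 0), C = (1, 0), N = (0, 1); any affine frame gives the same invariant.
1. Q is the centroid of triangle NXC ⇒ Q = (1/3, 1/3)
2. Z lies on line QX with QZ:ZX = -4:1 ⇒ Z = (-1/9, -1/9)
2·[ZCQ] = 4/9, 2·[CNQ] = 1/3
[ZCQ]:[CNQ] = 4/9:1/3 = 4/3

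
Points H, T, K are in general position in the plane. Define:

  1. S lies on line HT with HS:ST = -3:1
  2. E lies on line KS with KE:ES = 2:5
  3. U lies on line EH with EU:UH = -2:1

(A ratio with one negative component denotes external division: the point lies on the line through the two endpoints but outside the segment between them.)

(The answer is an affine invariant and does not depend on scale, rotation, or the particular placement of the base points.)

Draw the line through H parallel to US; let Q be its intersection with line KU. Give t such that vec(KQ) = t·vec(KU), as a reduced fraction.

t = 9/14

Assign H = (0, 0), T = (1, 0), K = (0, 1) — the answer is frame-independent, so this choice is without loss of generality.
1. S lies on line HT with HS:ST = -3:1 ⇒ S = (3/2, 0)
2. E lies on line KS with KE:ES = 2:5 ⇒ E = (3/7, 5/7)
3. U lies on line EH with EU:UH = -2:1 ⇒ U = (-3/7, -5/7)
through H parallel to US: direction (27/14, 5/7); meets KU at Q = (-27/98, -5/49)
Q = K + t·(U−K) with t = 9/14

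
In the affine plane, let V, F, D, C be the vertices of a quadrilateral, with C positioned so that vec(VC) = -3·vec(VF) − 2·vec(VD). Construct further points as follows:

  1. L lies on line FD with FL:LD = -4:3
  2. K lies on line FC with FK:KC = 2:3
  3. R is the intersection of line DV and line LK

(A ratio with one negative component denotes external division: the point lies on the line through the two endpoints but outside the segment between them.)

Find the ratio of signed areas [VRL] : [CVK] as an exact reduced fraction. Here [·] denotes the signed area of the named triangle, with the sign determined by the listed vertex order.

[VRL]:[CVK] = 5

Choose coordinates V = (0, 0), F = (1, 0), D = (0, 1), C = (-3, -2).
1. L lies on line FD with FL:LD = -4:3 ⇒ L = (-3, 4)
2. K lies on line FC with FK:KC = 2:3 ⇒ K = (-3/5, -4/5)
3. R is the intersection of line DV and line LK ⇒ R = (0, -2)
2·[VRL] = -6, 2·[CVK] = -6/5
[VRL]:[CVK] = -6:-6/5 = 5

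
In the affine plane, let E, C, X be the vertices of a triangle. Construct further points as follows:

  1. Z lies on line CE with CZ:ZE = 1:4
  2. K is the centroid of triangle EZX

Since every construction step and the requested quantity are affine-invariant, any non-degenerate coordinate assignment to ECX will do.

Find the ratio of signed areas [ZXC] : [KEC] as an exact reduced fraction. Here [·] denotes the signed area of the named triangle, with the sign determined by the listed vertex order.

Choose coordinates E = (0, 0), C = (1, 0), X = (0, 1).
1. Z lies on line CE with CZ:ZE = 1:4 ⇒ Z = (4/5, 0)
2. K is the centroid of triangle EZX ⇒ K = (4/15, 1/3)
2·[ZXC] = -1/5, 2·[KEC] = 1/3
[ZXC]:[KEC] = -1/5:1/3 = -3/5

[ZXC]:[KEC] = -3/5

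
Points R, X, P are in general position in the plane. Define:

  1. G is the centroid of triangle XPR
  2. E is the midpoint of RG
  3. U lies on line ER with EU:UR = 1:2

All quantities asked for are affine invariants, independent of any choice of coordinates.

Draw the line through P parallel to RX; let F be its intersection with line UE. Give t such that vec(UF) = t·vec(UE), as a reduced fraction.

t = 16

Choose coordinates R = (0, 0), X = (1, 0), P = (0, 1).
1. G is the centroid of triangle XPR ⇒ G = (1/3, 1/3)
2. E is the midpoint of RG ⇒ E = (1/6, 1/6)
3. U lies on line ER with EU:UR = 1:2 ⇒ U = (1/9, 1/9)
through P parallel to RX: direction (1, 0); meets UE at F = (1, 1)
F = U + t·(E−U) with t = 16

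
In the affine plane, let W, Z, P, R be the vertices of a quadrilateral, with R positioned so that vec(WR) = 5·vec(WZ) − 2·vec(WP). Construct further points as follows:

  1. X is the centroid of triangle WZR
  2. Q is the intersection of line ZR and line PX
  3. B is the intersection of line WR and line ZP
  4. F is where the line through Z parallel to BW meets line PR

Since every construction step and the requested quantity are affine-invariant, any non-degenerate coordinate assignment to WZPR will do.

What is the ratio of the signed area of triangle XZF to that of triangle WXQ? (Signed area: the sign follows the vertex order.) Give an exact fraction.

Work in coordinates with W = (0, 0), Z = (1, 0), P = (0, 1), R = (5, -2).
1. X is the centroid of triangle WZR ⇒ X = (2, -2/3)
2. Q is the intersection of line ZR and line PX ⇒ Q = (3/2, -1/4)
3. B is the intersection of line WR and line ZP ⇒ B = (5/3, -2/3)
4. F is where the line through Z parallel to BW meets line PR ⇒ F = (3, -4/5)
2·[XZF] = -8/15, 2·[WXQ] = 1/2
[XZF]:[WXQ] = -8/15:1/2 = -16/15

[XZF]:[WXQ] = -16/15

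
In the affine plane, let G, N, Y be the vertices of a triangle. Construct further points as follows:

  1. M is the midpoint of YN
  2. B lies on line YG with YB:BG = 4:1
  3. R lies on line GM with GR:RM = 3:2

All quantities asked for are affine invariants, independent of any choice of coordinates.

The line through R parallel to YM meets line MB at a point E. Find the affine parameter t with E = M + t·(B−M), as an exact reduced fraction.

t = 1/2

Assign G = (0, 0), N = (1, 0), Y = (0, 1) — the answer is frame-independent, so this choice is without loss of generality.
1. M is the midpoint of YN ⇒ M = (1/2, 1/2)
2. B lies on line YG with YB:BG = 4:1 ⇒ B = (0, 1/5)
3. R lies on line GM with GR:RM = 3:2 ⇒ R = (3/10, 3/10)
through R parallel to YM: direction (1/2, -1/2); meets MB at E = (1/4, 7/20)
E = M + t·(B−M) with t = 1/2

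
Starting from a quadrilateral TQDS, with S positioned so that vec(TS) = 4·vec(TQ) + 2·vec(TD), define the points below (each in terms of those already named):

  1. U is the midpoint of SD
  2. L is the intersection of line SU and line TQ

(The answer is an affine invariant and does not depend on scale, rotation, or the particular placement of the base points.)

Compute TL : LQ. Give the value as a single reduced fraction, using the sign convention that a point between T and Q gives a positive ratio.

TL:LQ = -4/5

Choose coordinates T = (0, 0), Q = (1, 0), D = (0, 1), S = (4, 2).
1. U is the midpoint of SD ⇒ U = (2, 3/2)
2. L is the intersection of line SU and line TQ ⇒ L = (-4, 0)
L = T + t·(Q−T) with t = -4, so TL:LQ = t:(1−t) = -4:5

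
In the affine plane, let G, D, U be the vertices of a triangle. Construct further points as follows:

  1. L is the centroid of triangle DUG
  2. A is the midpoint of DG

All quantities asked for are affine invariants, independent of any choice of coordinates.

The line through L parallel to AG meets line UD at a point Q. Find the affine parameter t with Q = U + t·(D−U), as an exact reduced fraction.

t = 2/3

Work in coordinates with G = (0, 0), D = (1, 0), U = (0, 1).
1. L is the centroid of triangle DUG ⇒ L = (1/3, 1/3)
2. A is the midpoint of DG ⇒ A = (1/2, 0)
through L parallel to AG: direction (-1/2, 0); meets UD at Q = (2/3, 1/3)
Q = U + t·(D−U) with t = 2/3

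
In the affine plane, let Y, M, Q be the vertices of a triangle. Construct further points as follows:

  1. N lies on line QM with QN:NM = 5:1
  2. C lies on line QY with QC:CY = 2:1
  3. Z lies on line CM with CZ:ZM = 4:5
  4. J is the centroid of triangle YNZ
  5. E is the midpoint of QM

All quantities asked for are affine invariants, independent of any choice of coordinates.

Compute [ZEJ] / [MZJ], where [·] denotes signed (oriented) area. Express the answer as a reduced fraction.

[ZEJ]:[MZJ] = 1/20

Choose coordinates Y = (0, 0), M = (1, 0), Q = (0, 1).
1. N lies on line QM with QN:NM = 5:1 ⇒ N = (5/6, 1/6)
2. C lies on line QY with QC:CY = 2:1 ⇒ C = (0, 1/3)
3. Z lies on line CM with CZ:ZM = 4:5 ⇒ Z = (4/9, 5/27)
4. J is the centroid of triangle YNZ ⇒ J = (23/54, 19/162)
5. E is the midpoint of QM ⇒ E = (1/2, 1/2)
2·[ZEJ] = 1/486, 2·[MZJ] = 10/243
[ZEJ]:[MZJ] = 1/486:10/243 = 1/20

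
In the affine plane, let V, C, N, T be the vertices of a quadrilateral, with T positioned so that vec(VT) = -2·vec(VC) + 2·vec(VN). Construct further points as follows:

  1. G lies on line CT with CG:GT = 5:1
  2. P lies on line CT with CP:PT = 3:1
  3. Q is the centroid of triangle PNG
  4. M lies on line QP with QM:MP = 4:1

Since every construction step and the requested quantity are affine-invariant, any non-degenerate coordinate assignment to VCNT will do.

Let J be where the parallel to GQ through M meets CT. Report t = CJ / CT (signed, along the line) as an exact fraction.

Set V = (0, 0), C = (1, 0), N = (0, 1), T = (-2, 2); any affine frame gives the same invariant.
1. G lies on line CT with CG:GT = 5:1 ⇒ G = (-3/2, 5/3)
2. P lies on line CT with CP:PT = 3:1 ⇒ P = (-5/4, 3/2)
3. Q is the centroid of triangle PNG ⇒ Q = (-11/12, 25/18)
4. M lies on line QP with QM:MP = 4:1 ⇒ M = (-71/60, 133/90)
through M parallel to GQ: direction (7/12, -5/18); meets CT at J = (-13/10, 23/15)
J = C + t·(T−C) with t = 23/30

t = 23/30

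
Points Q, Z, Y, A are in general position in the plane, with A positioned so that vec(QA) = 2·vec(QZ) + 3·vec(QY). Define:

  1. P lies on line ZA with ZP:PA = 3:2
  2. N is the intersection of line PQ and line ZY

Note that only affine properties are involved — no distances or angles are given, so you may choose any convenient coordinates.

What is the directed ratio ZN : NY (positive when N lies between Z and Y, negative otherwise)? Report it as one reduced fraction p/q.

Choose coordinates Q = (0, 0), Z = (1, 0), Y = (0, 1), A = (2, 3).
1. P lies on line ZA with ZP:PA = 3:2 ⇒ P = (8/5, 9/5)
2. N is the intersection of line PQ and line ZY ⇒ N = (8/17, 9/17)
N = Z + t·(Y−Z) with t = 9/17, so ZN:NY = t:(1−t) = 9/17:8/17

ZN:NY = 9/8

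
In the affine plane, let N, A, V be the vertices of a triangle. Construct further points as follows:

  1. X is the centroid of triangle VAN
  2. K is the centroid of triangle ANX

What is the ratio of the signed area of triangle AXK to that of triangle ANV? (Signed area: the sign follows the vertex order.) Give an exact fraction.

Set N = (0, 0), A = (1, 0), V = (0, 1); any affine frame gives the same invariant.
1. X is the centroid of triangle VAN ⇒ X = (1/3, 1/3)
2. K is the centroid of triangle ANX ⇒ K = (4/9, 1/9)
2·[AXK] = 1/9, 2·[ANV] = -1
[AXK]:[ANV] = 1/9:-1 = -1/9

[AXK]:[ANV] = -1/9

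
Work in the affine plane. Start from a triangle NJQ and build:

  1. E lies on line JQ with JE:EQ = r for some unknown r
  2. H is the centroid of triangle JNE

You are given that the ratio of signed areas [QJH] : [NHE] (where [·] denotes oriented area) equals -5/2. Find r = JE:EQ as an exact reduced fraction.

r = 2/3

Choose coordinates N = (0, 0), J = (1, 0), Q = (0, 1).
1. With JE:EQ = r, write λ = r/(r+1) so E = J + λ·(Q−J); E is affine-linear in λ
2. H is the centroid of triangle JNE ⇒ H is an affine combination of earlier points and hence also affine-linear in λ
Every point depending on E is an affine combination of E and λ-independent points, so each such coordinate is linear in λ; the λ² term in each signed area is a multiple of (Q−J)×(Q−J) = 0, so 2·[QJH] and 2·[NHE] are each linear in λ. Evaluating at λ=0 and λ=1:
  2·[QJH] = -1/3,   2·[NHE] = 1/3·λ
So [QJH]:[NHE] = (-1/3) / (1/3·λ). Setting this equal to -5/2:
  -1/3 = -5/2·(1/3·λ)  ⇒  λ = 2/5
Then r = λ/(1−λ) = (2/5)/(3/5) = 2/3. Check: with r = 2/3, E = (3/5, 2/5) and [QJH]:[NHE] = -5/2 as required.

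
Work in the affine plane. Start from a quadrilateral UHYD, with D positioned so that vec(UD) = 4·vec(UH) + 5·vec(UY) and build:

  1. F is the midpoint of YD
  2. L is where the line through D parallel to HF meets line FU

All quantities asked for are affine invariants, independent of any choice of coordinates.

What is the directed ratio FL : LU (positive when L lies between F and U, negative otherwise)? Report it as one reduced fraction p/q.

Work in coordinates with U = (0, 0), H = (1, 0), Y = (0, 1), D = (4, 5).
1. F is the midpoint of YD ⇒ F = (2, 3)
2. L is where the line through D parallel to HF meets line FU ⇒ L = (14/3, 7)
L = F + t·(U−F) with t = -4/3, so FL:LU = t:(1−t) = -4/3:7/3

FL:LU = -4/7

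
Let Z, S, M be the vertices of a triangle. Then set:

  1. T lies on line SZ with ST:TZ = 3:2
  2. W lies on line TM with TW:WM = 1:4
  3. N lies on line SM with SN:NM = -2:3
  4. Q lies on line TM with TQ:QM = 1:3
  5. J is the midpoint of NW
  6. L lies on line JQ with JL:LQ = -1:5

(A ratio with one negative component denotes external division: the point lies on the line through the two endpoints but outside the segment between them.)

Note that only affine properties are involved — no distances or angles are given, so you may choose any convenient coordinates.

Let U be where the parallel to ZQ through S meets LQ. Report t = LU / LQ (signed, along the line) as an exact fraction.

t = 97/137

Work in coordinates with Z = (0, 0), S = (1, 0), M = (0, 1).
1. T lies on line SZ with ST:TZ = 3:2 ⇒ T = (2/5, 0)
2. W lies on line TM with TW:WM = 1:4 ⇒ W = (8/25, 1/5)
3. N lies on line SM with SN:NM = -2:3 ⇒ N = (3, -2)
4. Q lies on line TM with TQ:QM = 1:3 ⇒ Q = (3/10, 1/4)
5. J is the midpoint of NW ⇒ J = (83/50, -9/10)
6. L lies on line JQ with JL:LQ = -1:5 ⇒ L = (2, -19/16)
through S parallel to ZQ: direction (3/10, 1/4); meets LQ at U = (1091/1370, -93/548)
U = L + t·(Q−L) with t = 97/137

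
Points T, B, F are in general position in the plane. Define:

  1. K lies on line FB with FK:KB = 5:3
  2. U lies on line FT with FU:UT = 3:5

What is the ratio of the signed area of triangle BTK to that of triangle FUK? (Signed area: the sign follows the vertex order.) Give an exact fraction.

[BTK]:[FUK] = -8/5

Set T = (0, 0), B = (1, 0), F = (0, 1); any affine frame gives the same invariant.
1. K lies on line FB with FK:KB = 5:3 ⇒ K = (5/8, 3/8)
2. U lies on line FT with FU:UT = 3:5 ⇒ U = (0, 5/8)
2·[BTK] = -3/8, 2·[FUK] = 15/64
[BTK]:[FUK] = -3/8:15/64 = -8/5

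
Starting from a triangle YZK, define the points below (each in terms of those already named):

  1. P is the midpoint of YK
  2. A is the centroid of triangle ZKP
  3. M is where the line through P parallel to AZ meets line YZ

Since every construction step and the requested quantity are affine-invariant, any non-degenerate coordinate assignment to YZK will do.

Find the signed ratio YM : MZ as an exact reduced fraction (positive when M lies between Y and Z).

Choose coordinates Y = (0, 0), Z = (1, 0), K = (0, 1).
1. P is the midpoint of YK ⇒ P = (0, 1/2)
2. A is the centroid of triangle ZKP ⇒ A = (1/3, 1/2)
3. M is where the line through P parallel to AZ meets line YZ ⇒ M = (2/3, 0)
M = Y + t·(Z−Y) with t = 2/3, so YM:MZ = t:(1−t) = 2/3:1/3

YM:MZ = 2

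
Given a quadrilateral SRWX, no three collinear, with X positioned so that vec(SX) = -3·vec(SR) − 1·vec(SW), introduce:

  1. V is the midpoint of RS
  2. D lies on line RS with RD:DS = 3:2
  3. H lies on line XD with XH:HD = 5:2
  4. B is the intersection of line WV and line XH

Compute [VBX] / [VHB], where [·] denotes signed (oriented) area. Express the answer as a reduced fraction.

Choose coordinates S = (0, 0), R = (1, 0), W = (0, 1), X = (-3, -1).
1. V is the midpoint of RS ⇒ V = (1/2, 0)
2. D lies on line RS with RD:DS = 3:2 ⇒ D = (2/5, 0)
3. H lies on line XD with XH:HD = 5:2 ⇒ H = (-4/7, -2/7)
4. B is the intersection of line WV and line XH ⇒ B = (19/39, 1/39)
2·[VBX] = 4/39, 2·[VHB] = -17/546
[VBX]:[VHB] = 4/39:-17/546 = -56/17

[VBX]:[VHB] = -56/17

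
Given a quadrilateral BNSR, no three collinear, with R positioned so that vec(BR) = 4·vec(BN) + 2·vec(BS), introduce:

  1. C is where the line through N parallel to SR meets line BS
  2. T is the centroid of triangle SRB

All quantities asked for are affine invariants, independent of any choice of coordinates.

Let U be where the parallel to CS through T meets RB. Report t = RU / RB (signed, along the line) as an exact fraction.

Work in coordinates with B = (0, 0), N = (1, 0), S = (0, 1), R = (4, 2).
1. C is where the line through N parallel to SR meets line BS ⇒ C = (0, -1/4)
2. T is the centroid of triangle SRB ⇒ T = (4/3, 1)
through T parallel to CS: direction (0, 5/4); meets RB at U = (4/3, 2/3)
U = R + t·(B−R) with t = 2/3

t = 2/3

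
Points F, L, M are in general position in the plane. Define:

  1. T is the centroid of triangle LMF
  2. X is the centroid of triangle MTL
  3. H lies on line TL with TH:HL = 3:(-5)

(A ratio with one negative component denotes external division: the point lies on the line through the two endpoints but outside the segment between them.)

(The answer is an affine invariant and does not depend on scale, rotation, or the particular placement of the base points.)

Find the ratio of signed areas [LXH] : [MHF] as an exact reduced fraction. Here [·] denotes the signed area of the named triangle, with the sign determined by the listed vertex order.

[LXH]:[MHF] = 5/12

Assign F = (0, 0), L = (1, 0), M = (0, 1) — the answer is frame-independent, so this choice is without loss of generality.
1. T is the centroid of triangle LMF ⇒ T = (1/3, 1/3)
2. X is the centroid of triangle MTL ⇒ X = (4/9, 4/9)
3. H lies on line TL with TH:HL = 3:(-5) ⇒ H = (-2/3, 5/6)
2·[LXH] = 5/18, 2·[MHF] = 2/3
[LXH]:[MHF] = 5/18:2/3 = 5/12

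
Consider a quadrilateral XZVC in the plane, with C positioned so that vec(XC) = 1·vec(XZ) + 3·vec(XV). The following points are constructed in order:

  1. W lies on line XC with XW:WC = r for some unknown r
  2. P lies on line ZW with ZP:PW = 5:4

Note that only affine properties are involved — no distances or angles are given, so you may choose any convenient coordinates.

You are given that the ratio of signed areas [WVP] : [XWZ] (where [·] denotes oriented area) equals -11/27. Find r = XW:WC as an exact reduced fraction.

Assign X = (0, 0), Z = (1, 0), V = (0, 1), C = (1, 3) — the answer is frame-independent, so this choice is without loss of generality.
1. With XW:WC = r, write λ = r/(r+1) so W = X + λ·(C−X); W is affine-linear in λ
2. P lies on line ZW with ZP:PW = 5:4 ⇒ P is an affine combination of earlier points and hence also affine-linear in λ
Every point depending on W is an affine combination of W and λ-independent points, so each such coordinate is linear in λ; the λ² term in each signed area is a multiple of (C−X)×(C−X) = 0, so 2·[WVP] and 2·[XWZ] are each linear in λ. Evaluating at λ=0 and λ=1:
  2·[WVP] = 16/9·λ − 4/9,   2·[XWZ] = -3·λ
So [WVP]:[XWZ] = (16/9·λ − 4/9) / (-3·λ). Setting this equal to -11/27:
  16/9·λ − 4/9 = -11/27·(-3·λ)  ⇒  λ = 4/5
Then r = λ/(1−λ) = (4/5)/(1/5) = 4. Check: with r = 4, W = (4/5, 12/5) and [WVP]:[XWZ] = -11/27 as required.

r = 4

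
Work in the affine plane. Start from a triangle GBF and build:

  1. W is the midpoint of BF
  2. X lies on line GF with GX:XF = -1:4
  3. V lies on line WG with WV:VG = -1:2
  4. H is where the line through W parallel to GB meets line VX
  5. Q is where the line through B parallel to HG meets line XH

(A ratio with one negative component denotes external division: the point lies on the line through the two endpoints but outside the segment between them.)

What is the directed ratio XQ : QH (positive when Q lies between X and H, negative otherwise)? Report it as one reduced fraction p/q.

Work in coordinates with G = (0, 0), B = (1, 0), F = (0, 1).
1. W is the midpoint of BF ⇒ W = (1/2, 1/2)
2. X lies on line GF with GX:XF = -1:4 ⇒ X = (0, -1/3)
3. V lies on line WG with WV:VG = -1:2 ⇒ V = (1, 1)
4. H is where the line through W parallel to GB meets line VX ⇒ H = (5/8, 1/2)
5. Q is where the line through B parallel to HG meets line XH ⇒ Q = (-7/8, -3/2)
Q = X + t·(H−X) with t = -7/5, so XQ:QH = t:(1−t) = -7/5:12/5

XQ:QH = -7/12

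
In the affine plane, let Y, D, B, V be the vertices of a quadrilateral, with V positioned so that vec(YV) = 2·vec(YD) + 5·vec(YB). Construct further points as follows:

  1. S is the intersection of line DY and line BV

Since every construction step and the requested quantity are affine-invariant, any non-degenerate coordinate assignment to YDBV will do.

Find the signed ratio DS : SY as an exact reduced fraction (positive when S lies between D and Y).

Choose coordinates Y = (0, 0), D = (1, 0), B = (0, 1), V = (2, 5).
1. S is the intersection of line DY and line BV ⇒ S = (-1/2, 0)
S = D + t·(Y−D) with t = 3/2, so DS:SY = t:(1−t) = 3/2:-1/2

DS:SY = -3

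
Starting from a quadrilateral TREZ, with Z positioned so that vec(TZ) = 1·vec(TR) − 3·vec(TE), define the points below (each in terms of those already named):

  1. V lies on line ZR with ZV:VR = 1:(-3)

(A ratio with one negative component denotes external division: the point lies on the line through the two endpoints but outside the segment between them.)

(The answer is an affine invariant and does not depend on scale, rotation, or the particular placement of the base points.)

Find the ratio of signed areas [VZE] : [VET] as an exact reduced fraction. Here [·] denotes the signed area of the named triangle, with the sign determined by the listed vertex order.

Choose coordinates T = (0, 0), R = (1, 0), E = (0, 1), Z = (1, -3).
1. V lies on line ZR with ZV:VR = 1:(-3) ⇒ V = (1, -9/2)
2·[VZE] = 3/2, 2·[VET] = 1
[VZE]:[VET] = 3/2:1 = 3/2

[VZE]:[VET] = 3/2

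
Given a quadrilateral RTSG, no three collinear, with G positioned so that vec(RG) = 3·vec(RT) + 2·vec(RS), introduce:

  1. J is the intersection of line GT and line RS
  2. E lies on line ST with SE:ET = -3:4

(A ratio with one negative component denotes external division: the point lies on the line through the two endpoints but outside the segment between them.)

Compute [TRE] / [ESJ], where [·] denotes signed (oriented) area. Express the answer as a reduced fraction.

[TRE]:[ESJ] = 2/3

Set R = (0, 0), T = (1, 0), S = (0, 1), G = (3, 2); any affine frame gives the same invariant.
1. J is the intersection of line GT and line RS ⇒ J = (0, -1)
2. E lies on line ST with SE:ET = -3:4 ⇒ E = (-3, 4)
2·[TRE] = -4, 2·[ESJ] = -6
[TRE]:[ESJ] = -4:-6 = 2/3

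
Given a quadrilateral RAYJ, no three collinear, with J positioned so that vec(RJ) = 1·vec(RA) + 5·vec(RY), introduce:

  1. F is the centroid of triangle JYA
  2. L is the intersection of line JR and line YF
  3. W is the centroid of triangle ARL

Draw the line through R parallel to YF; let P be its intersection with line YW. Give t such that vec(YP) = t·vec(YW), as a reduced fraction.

t = 6/7

Work in coordinates with R = (0, 0), A = (1, 0), Y = (0, 1), J = (1, 5).
1. F is the centroid of triangle JYA ⇒ F = (2/3, 2)
2. L is the intersection of line JR and line YF ⇒ L = (2/7, 10/7)
3. W is the centroid of triangle ARL ⇒ W = (3/7, 10/21)
through R parallel to YF: direction (2/3, 1); meets YW at P = (18/49, 27/49)
P = Y + t·(W−Y) with t = 6/7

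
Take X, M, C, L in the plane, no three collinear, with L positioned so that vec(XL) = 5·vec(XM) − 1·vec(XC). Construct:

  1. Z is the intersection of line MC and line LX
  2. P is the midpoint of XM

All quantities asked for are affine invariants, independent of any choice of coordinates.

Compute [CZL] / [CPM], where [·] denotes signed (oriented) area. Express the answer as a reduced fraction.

Work in coordinates with X = (0, 0), M = (1, 0), C = (0, 1), L = (5, -1).
1. Z is the intersection of line MC and line LX ⇒ Z = (5/4, -1/4)
2. P is the midpoint of XM ⇒ P = (1/2, 0)
2·[CZL] = 15/4, 2·[CPM] = 1/2
[CZL]:[CPM] = 15/4:1/2 = 15/2

[CZL]:[CPM] = 15/2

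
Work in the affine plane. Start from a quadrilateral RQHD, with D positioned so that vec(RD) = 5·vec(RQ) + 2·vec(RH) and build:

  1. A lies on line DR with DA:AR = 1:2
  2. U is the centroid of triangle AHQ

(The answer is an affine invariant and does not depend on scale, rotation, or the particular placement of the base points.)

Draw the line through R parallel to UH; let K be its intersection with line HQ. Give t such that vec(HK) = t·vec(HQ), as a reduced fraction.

t = 13/11

Set R = (0, 0), Q = (1, 0), H = (0, 1), D = (5, 2); any affine frame gives the same invariant.
1. A lies on line DR with DA:AR = 1:2 ⇒ A = (10/3, 4/3)
2. U is the centroid of triangle AHQ ⇒ U = (13/9, 7/9)
through R parallel to UH: direction (-13/9, 2/9); meets HQ at K = (13/11, -2/11)
K = H + t·(Q−H) with t = 13/11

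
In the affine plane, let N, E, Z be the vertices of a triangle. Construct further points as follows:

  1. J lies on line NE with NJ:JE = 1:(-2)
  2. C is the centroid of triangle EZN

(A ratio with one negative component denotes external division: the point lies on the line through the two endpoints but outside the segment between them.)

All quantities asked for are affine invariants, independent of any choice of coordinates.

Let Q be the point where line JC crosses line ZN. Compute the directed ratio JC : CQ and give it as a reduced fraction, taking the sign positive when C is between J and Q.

JC:CQ = -4

Work in coordinates with N = (0, 0), E = (1, 0), Z = (0, 1).
1. J lies on line NE with NJ:JE = 1:(-2) ⇒ J = (-1, 0)
2. C is the centroid of triangle EZN ⇒ C = (1/3, 1/3)
line JC meets ZN at Q = (0, 1/4)
C = J + t·(Q−J) with t = 4/3, so JC:CQ = 4/3:-1/3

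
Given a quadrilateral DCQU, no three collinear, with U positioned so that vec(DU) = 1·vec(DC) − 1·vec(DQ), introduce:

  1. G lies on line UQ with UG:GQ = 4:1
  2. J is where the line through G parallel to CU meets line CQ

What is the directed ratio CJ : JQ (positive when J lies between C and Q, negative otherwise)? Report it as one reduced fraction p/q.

CJ:JQ = 4

Work in coordinates with D = (0, 0), C = (1, 0), Q = (0, 1), U = (1, -1).
1. G lies on line UQ with UG:GQ = 4:1 ⇒ G = (1/5, 3/5)
2. J is where the line through G parallel to CU meets line CQ ⇒ J = (1/5, 4/5)
J = C + t·(Q−C) with t = 4/5, so CJ:JQ = t:(1−t) = 4/5:1/5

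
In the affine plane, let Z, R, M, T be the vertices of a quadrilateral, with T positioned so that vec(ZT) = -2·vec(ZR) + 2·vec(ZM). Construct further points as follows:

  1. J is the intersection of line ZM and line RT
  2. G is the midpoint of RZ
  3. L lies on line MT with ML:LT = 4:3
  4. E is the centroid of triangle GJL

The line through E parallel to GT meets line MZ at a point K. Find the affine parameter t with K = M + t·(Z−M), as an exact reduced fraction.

Work in coordinates with Z = (0, 0), R = (1, 0), M = (0, 1), T = (-2, 2).
1. J is the intersection of line ZM and line RT ⇒ J = (0, 2/3)
2. G is the midpoint of RZ ⇒ G = (1/2, 0)
3. L lies on line MT with ML:LT = 4:3 ⇒ L = (-8/7, 11/7)
4. E is the centroid of triangle GJL ⇒ E = (-3/14, 47/63)
through E parallel to GT: direction (-5/2, 2); meets MZ at K = (0, 181/315)
K = M + t·(Z−M) with t = 134/315

t = 134/315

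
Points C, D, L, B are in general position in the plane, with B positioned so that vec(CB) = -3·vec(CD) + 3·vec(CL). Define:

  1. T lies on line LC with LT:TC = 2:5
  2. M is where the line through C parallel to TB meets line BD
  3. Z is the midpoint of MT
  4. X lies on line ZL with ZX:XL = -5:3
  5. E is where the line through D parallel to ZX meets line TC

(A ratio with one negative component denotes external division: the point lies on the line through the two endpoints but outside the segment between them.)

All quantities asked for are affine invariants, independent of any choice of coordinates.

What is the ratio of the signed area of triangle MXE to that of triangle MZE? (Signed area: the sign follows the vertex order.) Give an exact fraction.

Set C = (0, 0), D = (1, 0), L = (0, 1), B = (-3, 3); any affine frame gives the same invariant.
1. T lies on line LC with LT:TC = 2:5 ⇒ T = (0, 5/7)
2. M is where the line through C parallel to TB meets line BD ⇒ M = (-63, 48)
3. Z is the midpoint of MT ⇒ Z = (-63/2, 341/14)
4. X lies on line ZL with ZX:XL = -5:3 ⇒ X = (189/4, -953/28)
5. E is where the line through D parallel to ZX meets line TC ⇒ E = (0, 109/147)
2·[MXE] = -42, 2·[MZE] = 6/7
[MXE]:[MZE] = -42:6/7 = -49

[MXE]:[MZE] = -49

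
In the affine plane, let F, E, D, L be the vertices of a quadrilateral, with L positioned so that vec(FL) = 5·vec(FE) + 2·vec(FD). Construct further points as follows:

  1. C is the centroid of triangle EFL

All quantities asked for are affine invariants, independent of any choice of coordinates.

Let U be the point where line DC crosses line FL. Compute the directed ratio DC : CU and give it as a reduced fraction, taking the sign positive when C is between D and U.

Set F = (0, 0), E = (1, 0), D = (0, 1), L = (5, 2); any affine frame gives the same invariant.
1. C is the centroid of triangle EFL ⇒ C = (2, 2/3)
line DC meets FL at U = (30/17, 12/17)
C = D + t·(U−D) with t = 17/15, so DC:CU = 17/15:-2/15

DC:CU = -17/2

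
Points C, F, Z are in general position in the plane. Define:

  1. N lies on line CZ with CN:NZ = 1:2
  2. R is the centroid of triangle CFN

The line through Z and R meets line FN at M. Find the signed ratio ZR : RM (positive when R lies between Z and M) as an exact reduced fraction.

Set C = (0, 0), F = (1, 0), Z = (0, 1); any affine frame gives the same invariant.
1. N lies on line CZ with CN:NZ = 1:2 ⇒ N = (0, 1/3)
2. R is the centroid of triangle CFN ⇒ R = (1/3, 1/9)
line ZR meets FN at M = (2/7, 5/21)
R = Z + t·(M−Z) with t = 7/6, so ZR:RM = 7/6:-1/6

ZR:RM = -7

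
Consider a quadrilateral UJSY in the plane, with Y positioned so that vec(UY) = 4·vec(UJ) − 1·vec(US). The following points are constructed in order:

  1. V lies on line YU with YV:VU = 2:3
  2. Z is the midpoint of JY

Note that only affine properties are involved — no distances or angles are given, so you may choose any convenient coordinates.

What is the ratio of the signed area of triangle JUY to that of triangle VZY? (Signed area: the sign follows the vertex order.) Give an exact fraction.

Work in coordinates with U = (0, 0), J = (1, 0), S = (0, 1), Y = (4, -1).
1. V lies on line YU with YV:VU = 2:3 ⇒ V = (12/5, -3/5)
2. Z is the midpoint of JY ⇒ Z = (5/2, -1/2)
2·[JUY] = 1, 2·[VZY] = -1/5
[JUY]:[VZY] = 1:-1/5 = -5

[JUY]:[VZY] = -5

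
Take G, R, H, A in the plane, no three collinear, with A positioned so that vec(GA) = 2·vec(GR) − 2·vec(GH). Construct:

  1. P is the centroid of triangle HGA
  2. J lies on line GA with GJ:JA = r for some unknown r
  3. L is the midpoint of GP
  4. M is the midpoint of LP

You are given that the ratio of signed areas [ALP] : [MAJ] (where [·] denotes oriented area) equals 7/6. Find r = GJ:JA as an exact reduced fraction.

Set G = (0, 0), R = (1, 0), H = (0, 1), A = (2, -2); any affine frame gives the same invariant.
1. P is the centroid of triangle HGA ⇒ P = (2/3, -1/3)
2. With GJ:JA = r, write λ = r/(r+1) so J = G + λ·(A−G); J is affine-linear in λ
3. L is the midpoint of GP ⇒ L = (1/3, -1/6)
4. M is the midpoint of LP ⇒ M = (1/2, -1/4)
Every point depending on J is an affine combination of J and λ-independent points, so each such coordinate is linear in λ; the λ² term in each signed area is a multiple of (A−G)×(A−G) = 0, so 2·[ALP] and 2·[MAJ] are each linear in λ. Evaluating at λ=0 and λ=1:
  2·[ALP] = -1/3,   2·[MAJ] = 1/2·λ − 1/2
So [ALP]:[MAJ] = (-1/3) / (1/2·λ − 1/2). Setting this equal to 7/6:
  -1/3 = 7/6·(1/2·λ − 1/2)  ⇒  λ = 3/7
Then r = λ/(1−λ) = (3/7)/(4/7) = 3/4. Check: with r = 3/4, J = (6/7, -6/7) and [ALP]:[MAJ] = 7/6 as required.

r = 3/4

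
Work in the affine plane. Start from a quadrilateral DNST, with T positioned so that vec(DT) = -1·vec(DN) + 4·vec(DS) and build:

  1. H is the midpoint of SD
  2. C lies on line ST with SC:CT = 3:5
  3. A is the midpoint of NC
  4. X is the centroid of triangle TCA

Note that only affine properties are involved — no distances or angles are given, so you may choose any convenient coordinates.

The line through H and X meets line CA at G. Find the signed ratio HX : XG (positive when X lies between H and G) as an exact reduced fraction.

HX:XG = -89/20

Work in coordinates with D = (0, 0), N = (1, 0), S = (0, 1), T = (-1, 4).
1. H is the midpoint of SD ⇒ H = (0, 1/2)
2. C lies on line ST with SC:CT = 3:5 ⇒ C = (-3/8, 17/8)
3. A is the midpoint of NC ⇒ A = (5/16, 17/16)
4. X is the centroid of triangle TCA ⇒ X = (-17/48, 115/48)
line HX meets CA at G = (-391/1424, 2805/1424)
X = H + t·(G−H) with t = 89/69, so HX:XG = 89/69:-20/69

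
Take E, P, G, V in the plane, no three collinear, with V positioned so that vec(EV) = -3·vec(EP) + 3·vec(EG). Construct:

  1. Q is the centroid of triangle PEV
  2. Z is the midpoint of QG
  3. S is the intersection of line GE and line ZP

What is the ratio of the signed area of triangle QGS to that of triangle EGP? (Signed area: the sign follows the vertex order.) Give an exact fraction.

[QGS]:[EGP] = 1/6

Choose coordinates E = (0, 0), P = (1, 0), G = (0, 1), V = (-3, 3).
1. Q is the centroid of triangle PEV ⇒ Q = (-2/3, 1)
2. Z is the midpoint of QG ⇒ Z = (-1/3, 1)
3. S is the intersection of line GE and line ZP ⇒ S = (0, 3/4)
2·[QGS] = -1/6, 2·[EGP] = -1
[QGS]:[EGP] = -1/6:-1 = 1/6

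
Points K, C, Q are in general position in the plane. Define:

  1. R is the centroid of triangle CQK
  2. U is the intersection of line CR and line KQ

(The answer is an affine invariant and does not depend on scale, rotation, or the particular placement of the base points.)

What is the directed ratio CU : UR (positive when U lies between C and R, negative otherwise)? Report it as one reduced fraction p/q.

CU:UR = -3

Set K = (0, 0), C = (1, 0), Q = (0, 1); any affine frame gives the same invariant.
1. R is the centroid of triangle CQK ⇒ R = (1/3, 1/3)
2. U is the intersection of line CR and line KQ ⇒ U = (0, 1/2)
U = C + t·(R−C) with t = 3/2, so CU:UR = t:(1−t) = 3/2:-1/2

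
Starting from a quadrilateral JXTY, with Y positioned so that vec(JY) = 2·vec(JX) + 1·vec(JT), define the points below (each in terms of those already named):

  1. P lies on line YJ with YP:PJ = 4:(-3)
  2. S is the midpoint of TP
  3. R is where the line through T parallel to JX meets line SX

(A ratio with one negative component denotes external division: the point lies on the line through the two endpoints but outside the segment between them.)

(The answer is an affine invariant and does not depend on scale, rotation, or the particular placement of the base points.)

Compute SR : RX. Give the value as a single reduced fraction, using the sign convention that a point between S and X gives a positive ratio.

SR:RX = -2

Set J = (0, 0), X = (1, 0), T = (0, 1), Y = (2, 1); any affine frame gives the same invariant.
1. P lies on line YJ with YP:PJ = 4:(-3) ⇒ P = (-6, -3)
2. S is the midpoint of TP ⇒ S = (-3, -1)
3. R is where the line through T parallel to JX meets line SX ⇒ R = (5, 1)
R = S + t·(X−S) with t = 2, so SR:RX = t:(1−t) = 2:-1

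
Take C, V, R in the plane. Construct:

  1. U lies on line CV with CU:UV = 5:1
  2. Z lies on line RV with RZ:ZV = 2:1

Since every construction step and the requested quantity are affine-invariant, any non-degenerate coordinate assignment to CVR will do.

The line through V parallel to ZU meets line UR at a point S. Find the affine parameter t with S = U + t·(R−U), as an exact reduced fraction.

Set C = (0, 0), V = (1, 0), R = (0, 1); any affine frame gives the same invariant.
1. U lies on line CV with CU:UV = 5:1 ⇒ U = (5/6, 0)
2. Z lies on line RV with RZ:ZV = 2:1 ⇒ Z = (2/3, 1/3)
through V parallel to ZU: direction (1/6, -1/3); meets UR at S = (5/4, -1/2)
S = U + t·(R−U) with t = -1/2

t = -1/2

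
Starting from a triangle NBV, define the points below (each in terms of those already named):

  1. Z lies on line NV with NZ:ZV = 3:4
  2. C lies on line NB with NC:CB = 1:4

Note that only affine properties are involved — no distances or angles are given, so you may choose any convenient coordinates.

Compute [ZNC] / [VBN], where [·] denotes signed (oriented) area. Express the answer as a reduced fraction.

[ZNC]:[VBN] = -3/35

Set N = (0, 0), B = (1, 0), V = (0, 1); any affine frame gives the same invariant.
1. Z lies on line NV with NZ:ZV = 3:4 ⇒ Z = (0, 3/7)
2. C lies on line NB with NC:CB = 1:4 ⇒ C = (1/5, 0)
2·[ZNC] = 3/35, 2·[VBN] = -1
[ZNC]:[VBN] = 3/35:-1 = -3/35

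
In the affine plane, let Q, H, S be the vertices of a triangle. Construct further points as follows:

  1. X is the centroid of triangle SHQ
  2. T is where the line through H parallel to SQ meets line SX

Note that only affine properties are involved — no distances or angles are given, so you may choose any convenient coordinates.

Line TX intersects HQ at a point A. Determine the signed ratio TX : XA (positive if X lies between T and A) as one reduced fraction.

Work in coordinates with Q = (0, 0), H = (1, 0), S = (0, 1).
1. X is the centroid of triangle SHQ ⇒ X = (1/3, 1/3)
2. T is where the line through H parallel to SQ meets line SX ⇒ T = (1, -1)
line TX meets HQ at A = (1/2, 0)
X = T + t·(A−T) with t = 4/3, so TX:XA = 4/3:-1/3

TX:XA = -4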